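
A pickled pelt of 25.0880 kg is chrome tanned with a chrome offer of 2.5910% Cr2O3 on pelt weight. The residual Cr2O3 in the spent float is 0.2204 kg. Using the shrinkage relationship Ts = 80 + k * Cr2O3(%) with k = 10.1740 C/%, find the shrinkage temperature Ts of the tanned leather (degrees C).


Offered = pelt * offer_pct / 100 = 25.0880 * 2.5910 / 100 = 0.6500 kg
Uptake = offered - residual = 0.6500 - 0.2204 = 0.4296 kg
Cr2O3% on pelt = uptake / pelt * 100 = 0.4296 / 25.0880 * 100 = 1.7125 %
Ts = 80 + k * Cr2O3% = 80 + 10.1740 * 1.7125 = 97.4229 C


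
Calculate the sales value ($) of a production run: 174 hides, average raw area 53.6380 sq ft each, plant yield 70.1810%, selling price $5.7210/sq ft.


Raw_total = N * avg_area = 174 * 53.6380 = 9333.0120 sq ft
Finished = Raw_total * yield / 100 = 9333.0120 * 70.1810 / 100 = 6550.0012 sq ft
Value = Finished * price = 6550.0012 * 5.7210 = 37472.5566 $


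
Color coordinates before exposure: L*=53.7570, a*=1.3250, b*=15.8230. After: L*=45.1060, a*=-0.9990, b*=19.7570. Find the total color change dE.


dL = -8.6510, da = -2.3240, db = 3.9340
dE = sqrt((-8.6510)^2 + (-2.3240)^2 + 3.9340^2) = 9.7835


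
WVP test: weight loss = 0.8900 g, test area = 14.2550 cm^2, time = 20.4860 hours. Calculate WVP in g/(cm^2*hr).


Formula: WVP = loss / (area * time)
Substituting: WVP = 0.8900 / (14.2550 * 20.4860)
Result: 0.00304765 g/(cm^2*hr)


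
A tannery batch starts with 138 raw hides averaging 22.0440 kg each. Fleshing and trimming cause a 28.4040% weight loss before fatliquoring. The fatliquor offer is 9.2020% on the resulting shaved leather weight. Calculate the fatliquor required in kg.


Total_raw = N * avg_wt = 138 * 22.0440 = 3042.0720 kg
Substrate = Total_raw * (1 - loss/100) = 3042.0720 * (1 - 28.4040/100) = 2178.0019 kg
Fat = Substrate * pct / 100 = 2178.0019 * 9.2020 / 100 = 200.4197 kg


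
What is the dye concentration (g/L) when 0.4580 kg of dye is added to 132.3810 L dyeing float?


Formula: Conc = dye_mass(kg) / volume(L) * 1000
Substituting: Conc = 0.4580 / 132.3810 * 1000
Result: 3.4597 g/L


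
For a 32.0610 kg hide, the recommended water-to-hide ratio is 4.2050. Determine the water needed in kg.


Formula: Water = hide_weight * ratio
Substituting: Water = 32.0610 * 4.2050
Result: 134.8165 kg


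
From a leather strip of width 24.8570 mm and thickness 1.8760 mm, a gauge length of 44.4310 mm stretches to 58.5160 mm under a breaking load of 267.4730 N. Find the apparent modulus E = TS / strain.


TS = F / (w * t) = 267.4730 / (24.8570 * 1.8760) = 5.7359 N/mm^2
strain = (Lf - L0) / L0 = (58.5160 - 44.4310) / 44.4310 = 0.3170
E = TS / strain = 5.7359 / 0.3170 = 18.0937 N/mm^2


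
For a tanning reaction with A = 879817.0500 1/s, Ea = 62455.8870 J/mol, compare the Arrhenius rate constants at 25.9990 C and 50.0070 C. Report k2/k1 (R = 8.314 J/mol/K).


T1 = 25.9990 + 273.15 = 299.1490 K; T2 = 50.0070 + 273.15 = 323.1570 K
k1 = A * exp(-Ea/(R*T1)) = 879817.0500 * exp(-62455.8870/(8.314*299.1490)) = 1.0928e-05 1/s
k2 = A * exp(-Ea/(R*T2)) = 879817.0500 * exp(-62455.8870/(8.314*323.1570)) = 7.0591e-05 1/s
k2/k1 = 7.0591e-05 / 1.0928e-05 = 6.4598


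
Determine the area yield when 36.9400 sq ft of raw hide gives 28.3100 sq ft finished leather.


Formula: Yield = finished / raw * 100
Substituting: Yield = 28.3100 / 36.9400 * 100
Result: 76.6378 %


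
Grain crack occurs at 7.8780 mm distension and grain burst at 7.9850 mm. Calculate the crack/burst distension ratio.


Formula: Ratio = crack / burst
Substituting: Ratio = 7.8780 / 7.9850
Result: 0.9866


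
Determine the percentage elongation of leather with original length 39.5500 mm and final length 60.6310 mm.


Formula: Elongation = (Lf - L0) / L0 * 100
Substituting: Elongation = (60.6310 - 39.5500) / 39.5500 * 100
Result: 53.3021 %


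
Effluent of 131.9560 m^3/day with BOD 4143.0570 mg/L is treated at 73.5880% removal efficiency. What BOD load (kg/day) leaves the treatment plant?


Load_in = volume * conc / 1000 = 131.9560 * 4143.0570 / 1000 = 546.7012 kg/day
Removed = Load_in * eff / 100 = 546.7012 * 73.5880 / 100 = 402.3065 kg/day
Load_out = Load_in - Removed = 546.7012 - 402.3065 = 144.3947 kg/day


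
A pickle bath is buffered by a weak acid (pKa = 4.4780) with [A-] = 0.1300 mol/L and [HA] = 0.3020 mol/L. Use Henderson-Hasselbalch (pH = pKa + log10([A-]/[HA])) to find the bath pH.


ratio = [A-] / [HA] = 0.1300 / 0.3020 = 0.4305
log10(ratio) = -0.3661
pH = pKa + log10(ratio) = 4.4780 - 0.3661 = 4.1119


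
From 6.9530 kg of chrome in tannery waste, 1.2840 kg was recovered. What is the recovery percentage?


Formula: Recovery = recovered / input * 100
Substituting: Recovery = 1.2840 / 6.9530 * 100
Result: 18.4668 %


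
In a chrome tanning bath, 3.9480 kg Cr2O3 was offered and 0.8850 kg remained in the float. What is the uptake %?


Formula: Uptake = (offered - residual) / offered * 100
Substituting: Uptake = (3.9480 - 0.8850) / 3.9480 * 100
Result: 77.5836 %


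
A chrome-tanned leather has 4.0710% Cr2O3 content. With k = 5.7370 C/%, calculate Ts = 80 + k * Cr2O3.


Formula: Ts = 80 + k * Cr2O3
Substituting: Ts = 80 + 5.7370 * 4.0710
Result: 103.3553 C


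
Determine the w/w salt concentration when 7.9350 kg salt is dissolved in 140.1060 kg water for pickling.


Formula: Conc = salt / (water + salt) * 100
Substituting: Conc = 7.9350 / (140.1060 + 7.9350) * 100
Result: 5.3600 %


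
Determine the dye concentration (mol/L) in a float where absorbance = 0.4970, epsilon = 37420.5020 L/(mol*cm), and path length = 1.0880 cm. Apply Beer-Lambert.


Formula: c = A / (epsilon * l)
Substituting: c = 0.4970 / (37420.5020 * 1.0880)
Result: 1.2207e-05 mol/L


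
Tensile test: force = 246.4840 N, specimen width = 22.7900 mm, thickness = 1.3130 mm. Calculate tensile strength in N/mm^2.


Formula: TS = force / (width * thickness)
Substituting: TS = 246.4840 / (22.7900 * 1.3130)
Result: 8.2372 N/mm^2


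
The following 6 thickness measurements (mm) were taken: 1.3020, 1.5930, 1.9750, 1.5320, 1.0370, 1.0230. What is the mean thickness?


Formula: Average = sum / n
Substituting: Average = 8.4620 / 6
Result: 1.4103 mm


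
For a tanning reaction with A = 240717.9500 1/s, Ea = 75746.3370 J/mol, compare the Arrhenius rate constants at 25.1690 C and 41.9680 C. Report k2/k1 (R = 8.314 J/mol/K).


T1 = 25.1690 + 273.15 = 298.3190 K; T2 = 41.9680 + 273.15 = 315.1180 K
k1 = A * exp(-Ea/(R*T1)) = 240717.9500 * exp(-75746.3370/(8.314*298.3190)) = 1.3125e-08 1/s
k2 = A * exp(-Ea/(R*T2)) = 240717.9500 * exp(-75746.3370/(8.314*315.1180)) = 6.6862e-08 1/s
k2/k1 = 6.6862e-08 / 1.3125e-08 = 5.0942


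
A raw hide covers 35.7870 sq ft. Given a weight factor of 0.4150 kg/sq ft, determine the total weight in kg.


Formula: Weight = area * weight_per_sqft
Substituting: Weight = 35.7870 * 0.4150
Result: 14.8516 kg


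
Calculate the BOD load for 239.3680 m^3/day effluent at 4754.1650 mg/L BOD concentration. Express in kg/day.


Formula: BOD_load = volume * conc / 1000
Substituting: BOD_load = 239.3680 * 4754.1650 / 1000
Result: 1137.9950 kg/day


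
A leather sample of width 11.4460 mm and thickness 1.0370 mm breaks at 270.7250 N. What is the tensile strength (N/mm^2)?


Formula: TS = force / (width * thickness)
Substituting: TS = 270.7250 / (11.4460 * 1.0370)
Result: 22.8085 N/mm^2


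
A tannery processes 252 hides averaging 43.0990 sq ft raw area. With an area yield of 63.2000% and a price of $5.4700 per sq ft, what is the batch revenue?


Raw_total = N * avg_area = 252 * 43.0990 = 10860.9480 sq ft
Finished = Raw_total * yield / 100 = 10860.9480 * 63.2000 / 100 = 6864.1191 sq ft
Value = Finished * price = 6864.1191 * 5.4700 = 37546.7317 $


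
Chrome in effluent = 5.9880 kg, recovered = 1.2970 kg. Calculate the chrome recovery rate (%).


Formula: Recovery = recovered / input * 100
Substituting: Recovery = 1.2970 / 5.9880 * 100
Result: 21.6600 %


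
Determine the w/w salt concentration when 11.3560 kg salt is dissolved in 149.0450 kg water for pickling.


Formula: Conc = salt / (water + salt) * 100
Substituting: Conc = 11.3560 / (149.0450 + 11.3560) * 100
Result: 7.0798 %


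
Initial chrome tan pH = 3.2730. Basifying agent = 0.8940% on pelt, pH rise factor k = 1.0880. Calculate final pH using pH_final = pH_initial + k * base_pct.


Formula: pH_final = pH_initial + k * base_pct
Substituting: pH_final = 3.2730 + 1.0880 * 0.8940
Result: 4.2457


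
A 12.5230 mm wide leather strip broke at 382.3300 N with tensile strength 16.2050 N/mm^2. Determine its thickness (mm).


Formula: t = F / (TS * w)
Substituting: t = 382.3300 / (16.2050 * 12.5230)
Result: 1.8840 mm


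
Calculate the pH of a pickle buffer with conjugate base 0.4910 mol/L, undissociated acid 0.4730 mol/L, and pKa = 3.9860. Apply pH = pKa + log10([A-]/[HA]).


ratio = [A-] / [HA] = 0.4910 / 0.4730 = 1.0381
log10(ratio) = 0.0162204
pH = pKa + log10(ratio) = 3.9860 + 0.0162204 = 4.0022


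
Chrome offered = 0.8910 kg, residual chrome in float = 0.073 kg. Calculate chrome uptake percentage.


Formula: Uptake = (offered - residual) / offered * 100
Substituting: Uptake = (0.8910 - 0.073) / 0.8910 * 100
Result: 91.8070 %


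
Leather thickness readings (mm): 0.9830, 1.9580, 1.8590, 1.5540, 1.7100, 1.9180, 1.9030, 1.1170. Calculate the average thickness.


Formula: Average = sum / n
Substituting: Average = 13.0020 / 8
Result: 1.6253 mm


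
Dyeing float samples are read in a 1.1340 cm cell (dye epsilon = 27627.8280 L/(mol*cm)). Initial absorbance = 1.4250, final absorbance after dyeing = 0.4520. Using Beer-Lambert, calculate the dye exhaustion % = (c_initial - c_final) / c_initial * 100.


c_initial = A_i / (epsilon * l) = 1.4250 / (27627.8280 * 1.1340) = 4.5484e-05 mol/L
c_final = A_f / (epsilon * l) = 0.4520 / (27627.8280 * 1.1340) = 1.4427e-05 mol/L
Exhaustion = (c_initial - c_final) / c_initial * 100 = (4.5484e-05 - 1.4427e-05) / 4.5484e-05 * 100 = 68.2807 %


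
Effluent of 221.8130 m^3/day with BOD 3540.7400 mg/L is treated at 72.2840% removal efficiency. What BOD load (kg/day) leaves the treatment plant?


Load_in = volume * conc / 1000 = 221.8130 * 3540.7400 / 1000 = 785.3822 kg/day
Removed = Load_in * eff / 100 = 785.3822 * 72.2840 / 100 = 567.7056 kg/day
Load_out = Load_in - Removed = 785.3822 - 567.7056 = 217.6765 kg/day


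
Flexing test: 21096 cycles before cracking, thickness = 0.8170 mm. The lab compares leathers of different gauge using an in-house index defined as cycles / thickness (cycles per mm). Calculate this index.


Formula: Index = cycles / thickness
Substituting: Index = 21096 / 0.8170
Result: 25821.2974 cycles/mm


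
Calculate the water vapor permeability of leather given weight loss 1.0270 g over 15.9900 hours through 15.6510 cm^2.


Formula: WVP = loss / (area * time)
Substituting: WVP = 1.0270 / (15.6510 * 15.9900)
Result: 0.00410374 g/(cm^2*hr)


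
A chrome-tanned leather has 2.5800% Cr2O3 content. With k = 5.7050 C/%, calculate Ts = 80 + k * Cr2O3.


Formula: Ts = 80 + k * Cr2O3
Substituting: Ts = 80 + 5.7050 * 2.5800
Result: 94.7189 C


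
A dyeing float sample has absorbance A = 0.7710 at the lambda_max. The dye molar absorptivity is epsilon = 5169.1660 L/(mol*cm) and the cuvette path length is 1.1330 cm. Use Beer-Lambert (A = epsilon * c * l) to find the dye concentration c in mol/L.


Formula: c = A / (epsilon * l)
Substituting: c = 0.7710 / (5169.1660 * 1.1330)
Result: 1.3164e-04 mol/L


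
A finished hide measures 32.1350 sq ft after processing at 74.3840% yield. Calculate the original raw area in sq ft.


Formula: raw = finished * 100 / yield
Substituting: raw = 32.1350 * 100 / 74.3840
Result: 43.2015 sq ft


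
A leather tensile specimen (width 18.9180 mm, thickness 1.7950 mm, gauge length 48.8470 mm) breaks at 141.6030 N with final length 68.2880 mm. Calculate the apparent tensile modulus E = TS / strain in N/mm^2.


TS = F / (w * t) = 141.6030 / (18.9180 * 1.7950) = 4.1700 N/mm^2
strain = (Lf - L0) / L0 = (68.2880 - 48.8470) / 48.8470 = 0.3980
E = TS / strain = 4.1700 / 0.3980 = 10.4774 N/mm^2


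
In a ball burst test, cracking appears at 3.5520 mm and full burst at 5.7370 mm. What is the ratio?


Formula: Ratio = crack / burst
Substituting: Ratio = 3.5520 / 5.7370
Result: 0.6191


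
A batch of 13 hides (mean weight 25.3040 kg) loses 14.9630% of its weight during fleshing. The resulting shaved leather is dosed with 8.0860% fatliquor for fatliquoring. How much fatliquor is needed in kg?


Total_raw = N * avg_wt = 13 * 25.3040 = 328.9520 kg
Substrate = Total_raw * (1 - loss/100) = 328.9520 * (1 - 14.9630/100) = 279.7309 kg
Fat = Substrate * pct / 100 = 279.7309 * 8.0860 / 100 = 22.6190 kg


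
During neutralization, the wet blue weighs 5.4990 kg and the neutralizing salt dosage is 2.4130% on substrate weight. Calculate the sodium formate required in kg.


Formula: Neutralizer = substrate * pct / 100
Substituting: Neutralizer = 5.4990 * 2.4130 / 100
Result: 0.1327 kg


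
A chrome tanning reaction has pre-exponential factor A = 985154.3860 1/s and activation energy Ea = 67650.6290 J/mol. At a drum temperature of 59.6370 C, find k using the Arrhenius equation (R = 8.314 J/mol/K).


T_K = T_C + 273.15 = 59.6370 + 273.15 = 332.7870 K
exponent = -Ea / (R * T_K) = -67650.6290 / (8.314 * 332.7870) = -24.4509
k = A * exp(exponent) = 985154.3860 * exp(-24.4509) = 2.3692e-05 1/s


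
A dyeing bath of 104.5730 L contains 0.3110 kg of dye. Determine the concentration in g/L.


Formula: Conc = dye_mass(kg) / volume(L) * 1000
Substituting: Conc = 0.3110 / 104.5730 * 1000
Result: 2.9740 g/L


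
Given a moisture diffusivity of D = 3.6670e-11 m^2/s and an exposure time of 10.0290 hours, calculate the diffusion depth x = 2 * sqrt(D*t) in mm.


t = 10.0290 hr * 3600 = 36104.4000 s
D * t = 3.6670e-11 * 36104.4000 = 1.3239e-06
x = 2 * sqrt(D*t) = 2 * sqrt(1.3239e-06) = 0.00230126 m = 2.3013 mm


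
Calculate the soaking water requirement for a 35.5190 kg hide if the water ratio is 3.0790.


Formula: Water = hide_weight * ratio
Substituting: Water = 35.5190 * 3.0790
Result: 109.3630 kg


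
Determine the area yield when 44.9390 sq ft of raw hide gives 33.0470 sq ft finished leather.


Formula: Yield = finished / raw * 100
Substituting: Yield = 33.0470 / 44.9390 * 100
Result: 73.5375 %


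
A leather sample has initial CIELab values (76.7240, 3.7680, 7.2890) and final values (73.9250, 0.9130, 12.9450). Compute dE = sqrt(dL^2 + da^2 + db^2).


dL = -2.7990, da = -2.8550, db = 5.6560
dE = sqrt((-2.7990)^2 + (-2.8550)^2 + 5.6560^2) = 6.9265


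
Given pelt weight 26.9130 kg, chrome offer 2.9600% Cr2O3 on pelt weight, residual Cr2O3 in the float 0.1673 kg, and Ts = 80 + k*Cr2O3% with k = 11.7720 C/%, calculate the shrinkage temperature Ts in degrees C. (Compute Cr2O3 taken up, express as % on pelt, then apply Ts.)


Offered = pelt * offer_pct / 100 = 26.9130 * 2.9600 / 100 = 0.7966 kg
Uptake = offered - residual = 0.7966 - 0.1673 = 0.6293 kg
Cr2O3% on pelt = uptake / pelt * 100 = 0.6293 / 26.9130 * 100 = 2.3384 %
Ts = 80 + k * Cr2O3% = 80 + 11.7720 * 2.3384 = 107.5273 C


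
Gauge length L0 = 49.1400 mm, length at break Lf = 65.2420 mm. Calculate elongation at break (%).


Formula: Elongation = (Lf - L0) / L0 * 100
Substituting: Elongation = (65.2420 - 49.1400) / 49.1400 * 100
Result: 32.7676 %


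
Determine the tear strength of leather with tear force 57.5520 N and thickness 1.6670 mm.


Formula: Tear strength = force / thickness
Substituting: Tear strength = 57.5520 / 1.6670
Result: 34.5243 N/mm


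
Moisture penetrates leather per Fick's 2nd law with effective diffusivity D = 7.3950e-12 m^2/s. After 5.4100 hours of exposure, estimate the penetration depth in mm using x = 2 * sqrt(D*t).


t = 5.4100 hr * 3600 = 19476.0000 s
D * t = 7.3950e-12 * 19476.0000 = 1.4403e-07
x = 2 * sqrt(D*t) = 2 * sqrt(1.4403e-07) = 7.5901e-04 m = 0.7590 mm


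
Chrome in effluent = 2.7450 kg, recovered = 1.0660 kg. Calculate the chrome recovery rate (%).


Formula: Recovery = recovered / input * 100
Substituting: Recovery = 1.0660 / 2.7450 * 100
Result: 38.8342 %


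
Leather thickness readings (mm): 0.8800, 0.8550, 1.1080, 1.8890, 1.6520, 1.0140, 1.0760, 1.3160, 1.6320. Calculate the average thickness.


Formula: Average = sum / n
Substituting: Average = 11.4220 / 9
Result: 1.2691 mm


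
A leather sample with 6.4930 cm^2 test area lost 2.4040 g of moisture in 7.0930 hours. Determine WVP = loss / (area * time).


Formula: WVP = loss / (area * time)
Substituting: WVP = 2.4040 / (6.4930 * 7.0930)
Result: 0.0521986 g/(cm^2*hr)


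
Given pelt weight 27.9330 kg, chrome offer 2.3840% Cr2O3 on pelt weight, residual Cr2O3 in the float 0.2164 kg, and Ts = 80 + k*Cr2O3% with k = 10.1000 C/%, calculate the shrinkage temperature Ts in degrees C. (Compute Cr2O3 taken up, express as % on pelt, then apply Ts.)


Offered = pelt * offer_pct / 100 = 27.9330 * 2.3840 / 100 = 0.6659 kg
Uptake = offered - residual = 0.6659 - 0.2164 = 0.4495 kg
Cr2O3% on pelt = uptake / pelt * 100 = 0.4495 / 27.9330 * 100 = 1.6093 %
Ts = 80 + k * Cr2O3% = 80 + 10.1000 * 1.6093 = 96.2538 C


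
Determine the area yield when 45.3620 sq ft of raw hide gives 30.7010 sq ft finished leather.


Formula: Yield = finished / raw * 100
Substituting: Yield = 30.7010 / 45.3620 * 100
Result: 67.6800 %


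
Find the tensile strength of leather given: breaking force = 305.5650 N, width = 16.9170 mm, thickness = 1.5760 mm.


Formula: TS = force / (width * thickness)
Substituting: TS = 305.5650 / (16.9170 * 1.5760)
Result: 11.4610 N/mm^2


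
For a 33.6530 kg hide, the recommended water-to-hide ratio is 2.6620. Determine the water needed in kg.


Formula: Water = hide_weight * ratio
Substituting: Water = 33.6530 * 2.6620
Result: 89.5843 kg


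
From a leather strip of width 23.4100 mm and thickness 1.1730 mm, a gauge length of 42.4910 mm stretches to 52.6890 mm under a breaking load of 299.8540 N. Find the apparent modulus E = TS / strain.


TS = F / (w * t) = 299.8540 / (23.4100 * 1.1730) = 10.9197 N/mm^2
strain = (Lf - L0) / L0 = (52.6890 - 42.4910) / 42.4910 = 0.2400
E = TS / strain = 10.9197 / 0.2400 = 45.4980 N/mm^2


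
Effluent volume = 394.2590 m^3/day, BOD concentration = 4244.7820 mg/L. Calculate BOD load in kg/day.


Formula: BOD_load = volume * conc / 1000
Substituting: BOD_load = 394.2590 * 4244.7820 / 1000
Result: 1673.5435 kg/day


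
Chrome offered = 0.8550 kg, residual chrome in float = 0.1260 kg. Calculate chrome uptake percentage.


Formula: Uptake = (offered - residual) / offered * 100
Substituting: Uptake = (0.8550 - 0.1260) / 0.8550 * 100
Result: 85.2632 %


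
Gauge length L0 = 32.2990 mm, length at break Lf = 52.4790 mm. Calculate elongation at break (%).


Formula: Elongation = (Lf - L0) / L0 * 100
Substituting: Elongation = (52.4790 - 32.2990) / 32.2990 * 100
Result: 62.4787 %


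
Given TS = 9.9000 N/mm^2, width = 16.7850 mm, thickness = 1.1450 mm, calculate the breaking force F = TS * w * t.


Formula: F = TS * w * t
Substituting: F = 9.9000 * 16.7850 * 1.1450
Result: 190.2664 N


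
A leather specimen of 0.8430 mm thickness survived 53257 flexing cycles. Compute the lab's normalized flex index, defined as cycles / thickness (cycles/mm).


Formula: Index = cycles / thickness
Substituting: Index = 53257 / 0.8430
Result: 63175.5635 cycles/mm


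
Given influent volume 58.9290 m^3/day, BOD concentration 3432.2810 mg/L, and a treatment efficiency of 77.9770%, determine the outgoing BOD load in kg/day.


Load_in = volume * conc / 1000 = 58.9290 * 3432.2810 / 1000 = 202.2609 kg/day
Removed = Load_in * eff / 100 = 202.2609 * 77.9770 / 100 = 157.7170 kg/day
Load_out = Load_in - Removed = 202.2609 - 157.7170 = 44.5439 kg/day


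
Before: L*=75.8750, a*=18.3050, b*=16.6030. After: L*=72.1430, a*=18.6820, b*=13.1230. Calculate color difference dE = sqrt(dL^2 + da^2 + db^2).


dL = -3.7320, da = 0.3770, db = -3.4800
dE = sqrt((-3.7320)^2 + 0.3770^2 + (-3.4800)^2) = 5.1167


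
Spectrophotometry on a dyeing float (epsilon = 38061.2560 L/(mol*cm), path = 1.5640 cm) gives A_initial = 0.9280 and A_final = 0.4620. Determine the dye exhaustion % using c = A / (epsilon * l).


c_initial = A_i / (epsilon * l) = 0.9280 / (38061.2560 * 1.5640) = 1.5589e-05 mol/L
c_final = A_f / (epsilon * l) = 0.4620 / (38061.2560 * 1.5640) = 7.7611e-06 mol/L
Exhaustion = (c_initial - c_final) / c_initial * 100 = (1.5589e-05 - 7.7611e-06) / 1.5589e-05 * 100 = 50.2155 %


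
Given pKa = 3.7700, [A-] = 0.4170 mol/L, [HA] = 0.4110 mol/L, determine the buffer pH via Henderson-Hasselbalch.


ratio = [A-] / [HA] = 0.4170 / 0.4110 = 1.0146
log10(ratio) = 0.00629423
pH = pKa + log10(ratio) = 3.7700 + 0.00629423 = 3.7763


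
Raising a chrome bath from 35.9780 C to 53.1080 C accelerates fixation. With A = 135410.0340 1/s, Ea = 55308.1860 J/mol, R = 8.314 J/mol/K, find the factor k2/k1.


T1 = 35.9780 + 273.15 = 309.1280 K; T2 = 53.1080 + 273.15 = 326.2580 K
k1 = A * exp(-Ea/(R*T1)) = 135410.0340 * exp(-55308.1860/(8.314*309.1280)) = 6.1046e-05 1/s
k2 = A * exp(-Ea/(R*T2)) = 135410.0340 * exp(-55308.1860/(8.314*326.2580)) = 1.8896e-04 1/s
k2/k1 = 1.8896e-04 / 6.1046e-05 = 3.0953


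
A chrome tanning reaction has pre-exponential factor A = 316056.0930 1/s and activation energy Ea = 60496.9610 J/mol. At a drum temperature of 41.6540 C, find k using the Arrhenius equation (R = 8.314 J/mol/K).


T_K = T_C + 273.15 = 41.6540 + 273.15 = 314.8040 K
exponent = -Ea / (R * T_K) = -60496.9610 / (8.314 * 314.8040) = -23.1144
k = A * exp(exponent) = 316056.0930 * exp(-23.1144) = 2.8926e-05 1/s


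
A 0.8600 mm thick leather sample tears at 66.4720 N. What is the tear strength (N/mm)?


Formula: Tear strength = force / thickness
Substituting: Tear strength = 66.4720 / 0.8600
Result: 77.2930 N/mm


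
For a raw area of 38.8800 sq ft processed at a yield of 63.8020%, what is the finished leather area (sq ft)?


Formula: finished = raw * yield / 100
Substituting: finished = 38.8800 * 63.8020 / 100
Result: 24.8062 sq ft


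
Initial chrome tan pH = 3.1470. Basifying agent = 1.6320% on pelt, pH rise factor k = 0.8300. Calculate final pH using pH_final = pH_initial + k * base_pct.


Formula: pH_final = pH_initial + k * base_pct
Substituting: pH_final = 3.1470 + 0.8300 * 1.6320
Result: 4.5016


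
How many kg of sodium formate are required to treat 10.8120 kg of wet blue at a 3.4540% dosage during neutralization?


Formula: Neutralizer = substrate * pct / 100
Substituting: Neutralizer = 10.8120 * 3.4540 / 100
Result: 0.3734 kg


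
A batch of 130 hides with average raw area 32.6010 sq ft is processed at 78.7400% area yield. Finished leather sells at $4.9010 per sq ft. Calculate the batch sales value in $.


Raw_total = N * avg_area = 130 * 32.6010 = 4238.1300 sq ft
Finished = Raw_total * yield / 100 = 4238.1300 * 78.7400 / 100 = 3337.1036 sq ft
Value = Finished * price = 3337.1036 * 4.9010 = 16355.1446 $


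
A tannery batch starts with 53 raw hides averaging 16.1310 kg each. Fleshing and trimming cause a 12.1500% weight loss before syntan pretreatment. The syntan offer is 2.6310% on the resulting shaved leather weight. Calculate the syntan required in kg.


Total_raw = N * avg_wt = 53 * 16.1310 = 854.9430 kg
Substrate = Total_raw * (1 - loss/100) = 854.9430 * (1 - 12.1500/100) = 751.0674 kg
Syntan = Substrate * pct / 100 = 751.0674 * 2.6310 / 100 = 19.7606 kg


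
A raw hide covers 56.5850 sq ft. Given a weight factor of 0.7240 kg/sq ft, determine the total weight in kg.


Formula: Weight = area * weight_per_sqft
Substituting: Weight = 56.5850 * 0.7240
Result: 40.9675 kg


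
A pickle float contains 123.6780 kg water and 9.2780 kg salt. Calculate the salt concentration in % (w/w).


Formula: Conc = salt / (water + salt) * 100
Substituting: Conc = 9.2780 / (123.6780 + 9.2780) * 100
Result: 6.9782 %


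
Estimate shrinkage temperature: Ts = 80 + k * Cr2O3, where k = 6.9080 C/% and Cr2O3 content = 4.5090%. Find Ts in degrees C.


Formula: Ts = 80 + k * Cr2O3
Substituting: Ts = 80 + 6.9080 * 4.5090
Result: 111.1482 C


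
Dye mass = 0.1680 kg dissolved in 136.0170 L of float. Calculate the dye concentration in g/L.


Formula: Conc = dye_mass(kg) / volume(L) * 1000
Substituting: Conc = 0.1680 / 136.0170 * 1000
Result: 1.2351 g/L


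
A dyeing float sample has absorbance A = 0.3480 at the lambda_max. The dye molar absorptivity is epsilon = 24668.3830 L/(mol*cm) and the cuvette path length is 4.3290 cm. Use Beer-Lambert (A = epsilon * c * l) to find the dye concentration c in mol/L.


Formula: c = A / (epsilon * l)
Substituting: c = 0.3480 / (24668.3830 * 4.3290)
Result: 3.2587e-06 mol/L


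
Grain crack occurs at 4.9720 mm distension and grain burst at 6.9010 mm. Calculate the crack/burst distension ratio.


Formula: Ratio = crack / burst
Substituting: Ratio = 4.9720 / 6.9010
Result: 0.7205


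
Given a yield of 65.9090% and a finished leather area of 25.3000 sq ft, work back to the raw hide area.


Formula: raw = finished * 100 / yield
Substituting: raw = 25.3000 * 100 / 65.9090
Result: 38.3863 sq ft


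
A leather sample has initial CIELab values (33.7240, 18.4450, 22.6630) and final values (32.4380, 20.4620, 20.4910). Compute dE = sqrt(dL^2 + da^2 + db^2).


dL = -1.2860, da = 2.0170, db = -2.1720
dE = sqrt((-1.2860)^2 + 2.0170^2 + (-2.1720)^2) = 3.2310


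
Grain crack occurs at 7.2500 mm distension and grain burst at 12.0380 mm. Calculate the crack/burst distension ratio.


Formula: Ratio = crack / burst
Substituting: Ratio = 7.2500 / 12.0380
Result: 0.6023


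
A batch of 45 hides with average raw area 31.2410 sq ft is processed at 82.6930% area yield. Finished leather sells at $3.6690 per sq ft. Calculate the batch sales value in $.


Raw_total = N * avg_area = 45 * 31.2410 = 1405.8450 sq ft
Finished = Raw_total * yield / 100 = 1405.8450 * 82.6930 / 100 = 1162.5354 sq ft
Value = Finished * price = 1162.5354 * 3.6690 = 4265.3424 $


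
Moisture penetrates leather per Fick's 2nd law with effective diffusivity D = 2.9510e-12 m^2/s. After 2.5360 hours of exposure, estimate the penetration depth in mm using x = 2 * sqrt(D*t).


t = 2.5360 hr * 3600 = 9129.6000 s
D * t = 2.9510e-12 * 9129.6000 = 2.6941e-08
x = 2 * sqrt(D*t) = 2 * sqrt(2.6941e-08) = 3.2828e-04 m = 0.3283 mm


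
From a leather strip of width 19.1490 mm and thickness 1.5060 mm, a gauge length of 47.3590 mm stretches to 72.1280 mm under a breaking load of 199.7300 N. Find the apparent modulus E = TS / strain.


TS = F / (w * t) = 199.7300 / (19.1490 * 1.5060) = 6.9258 N/mm^2
strain = (Lf - L0) / L0 = (72.1280 - 47.3590) / 47.3590 = 0.5230
E = TS / strain = 6.9258 / 0.5230 = 13.2424 N/mm^2


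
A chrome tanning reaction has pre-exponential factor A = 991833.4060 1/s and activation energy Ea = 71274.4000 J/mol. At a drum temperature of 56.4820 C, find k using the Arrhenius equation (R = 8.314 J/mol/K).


T_K = T_C + 273.15 = 56.4820 + 273.15 = 329.6320 K
exponent = -Ea / (R * T_K) = -71274.4000 / (8.314 * 329.6320) = -26.0072
k = A * exp(exponent) = 991833.4060 * exp(-26.0072) = 5.0308e-06 1/s


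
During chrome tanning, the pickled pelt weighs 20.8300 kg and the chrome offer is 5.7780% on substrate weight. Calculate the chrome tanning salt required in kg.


Formula: Chrome = substrate * pct / 100
Substituting: Chrome = 20.8300 * 5.7780 / 100
Result: 1.2036 kg


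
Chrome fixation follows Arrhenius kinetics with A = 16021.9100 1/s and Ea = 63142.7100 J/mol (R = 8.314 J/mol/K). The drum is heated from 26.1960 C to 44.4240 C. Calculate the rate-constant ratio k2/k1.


T1 = 26.1960 + 273.15 = 299.3460 K; T2 = 44.4240 + 273.15 = 317.5740 K
k1 = A * exp(-Ea/(R*T1)) = 16021.9100 * exp(-63142.7100/(8.314*299.3460)) = 1.5352e-07 1/s
k2 = A * exp(-Ea/(R*T2)) = 16021.9100 * exp(-63142.7100/(8.314*317.5740)) = 6.5859e-07 1/s
k2/k1 = 6.5859e-07 / 1.5352e-07 = 4.2898


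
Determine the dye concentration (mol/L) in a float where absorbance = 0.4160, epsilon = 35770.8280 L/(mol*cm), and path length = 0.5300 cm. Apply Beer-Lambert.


Formula: c = A / (epsilon * l)
Substituting: c = 0.4160 / (35770.8280 * 0.5300)
Result: 2.1943e-05 mol/L


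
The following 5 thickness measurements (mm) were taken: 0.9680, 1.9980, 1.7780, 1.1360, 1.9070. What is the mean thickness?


Formula: Average = sum / n
Substituting: Average = 7.7870 / 5
Result: 1.5574 mm


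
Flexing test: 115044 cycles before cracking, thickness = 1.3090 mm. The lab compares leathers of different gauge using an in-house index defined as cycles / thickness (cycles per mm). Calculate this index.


Formula: Index = cycles / thickness
Substituting: Index = 115044 / 1.3090
Result: 87886.9366 cycles/mm


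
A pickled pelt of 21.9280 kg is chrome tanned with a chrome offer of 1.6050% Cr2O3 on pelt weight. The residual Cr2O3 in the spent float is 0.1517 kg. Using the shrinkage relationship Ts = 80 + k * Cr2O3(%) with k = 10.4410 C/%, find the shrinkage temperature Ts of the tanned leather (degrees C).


Offered = pelt * offer_pct / 100 = 21.9280 * 1.6050 / 100 = 0.3519 kg
Uptake = offered - residual = 0.3519 - 0.1517 = 0.2002 kg
Cr2O3% on pelt = uptake / pelt * 100 = 0.2002 / 21.9280 * 100 = 0.9132 %
Ts = 80 + k * Cr2O3% = 80 + 10.4410 * 0.9132 = 89.5346 C


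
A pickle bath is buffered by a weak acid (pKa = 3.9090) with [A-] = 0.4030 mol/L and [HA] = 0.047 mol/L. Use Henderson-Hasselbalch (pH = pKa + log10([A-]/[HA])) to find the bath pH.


ratio = [A-] / [HA] = 0.4030 / 0.047 = 8.5745
log10(ratio) = 0.9332
pH = pKa + log10(ratio) = 3.9090 + 0.9332 = 4.8422


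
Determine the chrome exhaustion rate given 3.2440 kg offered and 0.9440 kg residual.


Formula: Uptake = (offered - residual) / offered * 100
Substituting: Uptake = (3.2440 - 0.9440) / 3.2440 * 100
Result: 70.9001 %


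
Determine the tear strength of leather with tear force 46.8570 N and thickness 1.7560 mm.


Formula: Tear strength = force / thickness
Substituting: Tear strength = 46.8570 / 1.7560
Result: 26.6839 N/mm


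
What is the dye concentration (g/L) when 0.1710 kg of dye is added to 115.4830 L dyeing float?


Formula: Conc = dye_mass(kg) / volume(L) * 1000
Substituting: Conc = 0.1710 / 115.4830 * 1000
Result: 1.4807 g/L


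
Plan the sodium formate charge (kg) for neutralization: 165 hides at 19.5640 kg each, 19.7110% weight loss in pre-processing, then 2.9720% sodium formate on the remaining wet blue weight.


Total_raw = N * avg_wt = 165 * 19.5640 = 3228.0600 kg
Substrate = Total_raw * (1 - loss/100) = 3228.0600 * (1 - 19.7110/100) = 2591.7771 kg
Neutralizer = Substrate * pct / 100 = 2591.7771 * 2.9720 / 100 = 77.0276 kg


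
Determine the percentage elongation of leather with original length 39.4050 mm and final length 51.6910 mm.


Formula: Elongation = (Lf - L0) / L0 * 100
Substituting: Elongation = (51.6910 - 39.4050) / 39.4050 * 100
Result: 31.1788 %


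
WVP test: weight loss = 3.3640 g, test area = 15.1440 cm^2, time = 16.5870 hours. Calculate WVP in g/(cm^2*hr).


Formula: WVP = loss / (area * time)
Substituting: WVP = 3.3640 / (15.1440 * 16.5870)
Result: 0.0133921 g/(cm^2*hr)


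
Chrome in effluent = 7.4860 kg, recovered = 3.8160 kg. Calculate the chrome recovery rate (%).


Formula: Recovery = recovered / input * 100
Substituting: Recovery = 3.8160 / 7.4860 * 100
Result: 50.9752 %


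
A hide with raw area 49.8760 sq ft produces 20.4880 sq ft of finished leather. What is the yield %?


Formula: Yield = finished / raw * 100
Substituting: Yield = 20.4880 / 49.8760 * 100
Result: 41.0779 %


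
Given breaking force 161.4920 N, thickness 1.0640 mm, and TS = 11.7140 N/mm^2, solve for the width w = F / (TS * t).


Formula: w = F / (TS * t)
Substituting: w = 161.4920 / (11.7140 * 1.0640)
Result: 12.9570 mm


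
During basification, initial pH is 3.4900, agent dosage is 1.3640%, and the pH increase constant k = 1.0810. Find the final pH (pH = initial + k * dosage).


Formula: pH_final = pH_initial + k * base_pct
Substituting: pH_final = 3.4900 + 1.0810 * 1.3640
Result: 4.9645


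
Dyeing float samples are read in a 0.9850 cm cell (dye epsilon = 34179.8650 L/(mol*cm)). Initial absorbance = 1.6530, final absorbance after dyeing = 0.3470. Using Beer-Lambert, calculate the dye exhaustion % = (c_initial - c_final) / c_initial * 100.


c_initial = A_i / (epsilon * l) = 1.6530 / (34179.8650 * 0.9850) = 4.9098e-05 mol/L
c_final = A_f / (epsilon * l) = 0.3470 / (34179.8650 * 0.9850) = 1.0307e-05 mol/L
Exhaustion = (c_initial - c_final) / c_initial * 100 = (4.9098e-05 - 1.0307e-05) / 4.9098e-05 * 100 = 79.0079 %


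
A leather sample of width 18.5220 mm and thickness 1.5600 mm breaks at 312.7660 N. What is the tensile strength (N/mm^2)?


Formula: TS = force / (width * thickness)
Substituting: TS = 312.7660 / (18.5220 * 1.5600)
Result: 10.8245 N/mm^2


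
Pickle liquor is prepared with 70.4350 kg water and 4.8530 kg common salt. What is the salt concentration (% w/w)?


Formula: Conc = salt / (water + salt) * 100
Substituting: Conc = 4.8530 / (70.4350 + 4.8530) * 100
Result: 6.4459 %


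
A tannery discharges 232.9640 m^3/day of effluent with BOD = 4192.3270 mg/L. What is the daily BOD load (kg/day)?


Formula: BOD_load = volume * conc / 1000
Substituting: BOD_load = 232.9640 * 4192.3270 / 1000
Result: 976.6613 kg/day


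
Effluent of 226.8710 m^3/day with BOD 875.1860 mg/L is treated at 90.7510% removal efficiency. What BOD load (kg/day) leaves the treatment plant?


Load_in = volume * conc / 1000 = 226.8710 * 875.1860 / 1000 = 198.5543 kg/day
Removed = Load_in * eff / 100 = 198.5543 * 90.7510 / 100 = 180.1900 kg/day
Load_out = Load_in - Removed = 198.5543 - 180.1900 = 18.3643 kg/day


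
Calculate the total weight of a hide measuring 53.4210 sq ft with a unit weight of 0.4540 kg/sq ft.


Formula: Weight = area * weight_per_sqft
Substituting: Weight = 53.4210 * 0.4540
Result: 24.2531 kg


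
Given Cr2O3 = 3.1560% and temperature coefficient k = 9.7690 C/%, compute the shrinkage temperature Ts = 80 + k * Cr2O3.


Formula: Ts = 80 + k * Cr2O3
Substituting: Ts = 80 + 9.7690 * 3.1560
Result: 110.8310 C


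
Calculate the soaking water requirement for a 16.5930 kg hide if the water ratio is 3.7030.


Formula: Water = hide_weight * ratio
Substituting: Water = 16.5930 * 3.7030
Result: 61.4439 kg


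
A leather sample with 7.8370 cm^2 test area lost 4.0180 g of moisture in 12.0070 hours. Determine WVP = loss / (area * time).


Formula: WVP = loss / (area * time)
Substituting: WVP = 4.0180 / (7.8370 * 12.0070)
Result: 0.0426998 g/(cm^2*hr)


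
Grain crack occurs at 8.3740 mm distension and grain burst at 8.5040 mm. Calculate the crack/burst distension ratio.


Formula: Ratio = crack / burst
Substituting: Ratio = 8.3740 / 8.5040
Result: 0.9847


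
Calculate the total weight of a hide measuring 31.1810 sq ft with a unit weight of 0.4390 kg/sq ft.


Formula: Weight = area * weight_per_sqft
Substituting: Weight = 31.1810 * 0.4390
Result: 13.6885 kg


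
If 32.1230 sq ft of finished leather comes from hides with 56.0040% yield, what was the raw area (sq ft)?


Formula: raw = finished * 100 / yield
Substituting: raw = 32.1230 * 100 / 56.0040
Result: 57.3584 sq ft


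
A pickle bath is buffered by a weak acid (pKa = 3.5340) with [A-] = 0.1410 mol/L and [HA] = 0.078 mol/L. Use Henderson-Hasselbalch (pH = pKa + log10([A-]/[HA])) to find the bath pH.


ratio = [A-] / [HA] = 0.1410 / 0.078 = 1.8077
log10(ratio) = 0.2571
pH = pKa + log10(ratio) = 3.5340 + 0.2571 = 3.7911


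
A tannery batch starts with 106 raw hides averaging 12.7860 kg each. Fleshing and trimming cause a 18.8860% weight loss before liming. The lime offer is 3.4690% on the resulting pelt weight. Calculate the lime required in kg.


Total_raw = N * avg_wt = 106 * 12.7860 = 1355.3160 kg
Substrate = Total_raw * (1 - loss/100) = 1355.3160 * (1 - 18.8860/100) = 1099.3510 kg
Lime = Substrate * pct / 100 = 1099.3510 * 3.4690 / 100 = 38.1365 kg


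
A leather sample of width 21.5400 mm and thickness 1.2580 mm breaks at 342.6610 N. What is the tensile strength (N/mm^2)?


Formula: TS = force / (width * thickness)
Substituting: TS = 342.6610 / (21.5400 * 1.2580)
Result: 12.6456 N/mm^2


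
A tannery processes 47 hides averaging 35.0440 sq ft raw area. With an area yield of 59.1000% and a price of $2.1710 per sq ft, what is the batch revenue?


Raw_total = N * avg_area = 47 * 35.0440 = 1647.0680 sq ft
Finished = Raw_total * yield / 100 = 1647.0680 * 59.1000 / 100 = 973.4172 sq ft
Value = Finished * price = 973.4172 * 2.1710 = 2113.2887 $


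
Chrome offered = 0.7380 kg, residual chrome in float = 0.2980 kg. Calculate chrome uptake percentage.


Formula: Uptake = (offered - residual) / offered * 100
Substituting: Uptake = (0.7380 - 0.2980) / 0.7380 * 100
Result: 59.6206 %


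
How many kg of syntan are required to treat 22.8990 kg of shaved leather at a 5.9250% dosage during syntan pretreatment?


Formula: Syntan = substrate * pct / 100
Substituting: Syntan = 22.8990 * 5.9250 / 100
Result: 1.3568 kg


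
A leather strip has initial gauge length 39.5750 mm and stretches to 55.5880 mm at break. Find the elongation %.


Formula: Elongation = (Lf - L0) / L0 * 100
Substituting: Elongation = (55.5880 - 39.5750) / 39.5750 * 100
Result: 40.4624 %


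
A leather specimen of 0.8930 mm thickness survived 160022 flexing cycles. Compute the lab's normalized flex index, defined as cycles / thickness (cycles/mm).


Formula: Index = cycles / thickness
Substituting: Index = 160022 / 0.8930
Result: 179195.9686 cycles/mm


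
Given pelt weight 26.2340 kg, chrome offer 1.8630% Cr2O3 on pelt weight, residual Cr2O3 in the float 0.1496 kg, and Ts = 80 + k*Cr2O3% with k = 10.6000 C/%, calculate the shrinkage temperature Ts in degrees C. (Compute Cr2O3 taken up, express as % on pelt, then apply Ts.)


Offered = pelt * offer_pct / 100 = 26.2340 * 1.8630 / 100 = 0.4887 kg
Uptake = offered - residual = 0.4887 - 0.1496 = 0.3391 kg
Cr2O3% on pelt = uptake / pelt * 100 = 0.3391 / 26.2340 * 100 = 1.2927 %
Ts = 80 + k * Cr2O3% = 80 + 10.6000 * 1.2927 = 93.7031 C


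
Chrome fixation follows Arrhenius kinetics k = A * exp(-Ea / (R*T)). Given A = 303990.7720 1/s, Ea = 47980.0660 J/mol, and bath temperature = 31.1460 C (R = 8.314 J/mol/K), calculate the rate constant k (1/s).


T_K = T_C + 273.15 = 31.1460 + 273.15 = 304.2960 K
exponent = -Ea / (R * T_K) = -47980.0660 / (8.314 * 304.2960) = -18.9651
k = A * exp(exponent) = 303990.7720 * exp(-18.9651) = 0.00176373 1/s


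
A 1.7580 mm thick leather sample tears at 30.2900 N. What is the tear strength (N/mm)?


Formula: Tear strength = force / thickness
Substituting: Tear strength = 30.2900 / 1.7580
Result: 17.2298 N/mm


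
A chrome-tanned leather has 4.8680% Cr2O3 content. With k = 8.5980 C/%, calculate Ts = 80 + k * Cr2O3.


Formula: Ts = 80 + k * Cr2O3
Substituting: Ts = 80 + 8.5980 * 4.8680
Result: 121.8551 C


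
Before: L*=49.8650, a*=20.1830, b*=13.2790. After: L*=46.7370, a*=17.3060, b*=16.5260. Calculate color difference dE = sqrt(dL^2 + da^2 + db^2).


dL = -3.1280, da = -2.8770, db = 3.2470
dE = sqrt((-3.1280)^2 + (-2.8770)^2 + 3.2470^2) = 5.3483


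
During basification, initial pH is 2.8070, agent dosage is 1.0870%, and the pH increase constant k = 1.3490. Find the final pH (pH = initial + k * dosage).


Formula: pH_final = pH_initial + k * base_pct
Substituting: pH_final = 2.8070 + 1.3490 * 1.0870
Result: 4.2734


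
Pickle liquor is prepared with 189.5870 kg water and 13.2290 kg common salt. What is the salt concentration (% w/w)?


Formula: Conc = salt / (water + salt) * 100
Substituting: Conc = 13.2290 / (189.5870 + 13.2290) * 100
Result: 6.5227 %
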